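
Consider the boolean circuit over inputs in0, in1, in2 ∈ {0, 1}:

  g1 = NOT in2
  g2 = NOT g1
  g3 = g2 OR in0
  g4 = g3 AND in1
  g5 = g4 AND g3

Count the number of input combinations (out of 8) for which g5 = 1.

g5 = g4 AND g3 must be 1, so both g4 = 1 and g3 = 1.
g4 = g3 AND in1 must be 1, so both g3 = 1 and in1 = 1.
g3 = g2 OR in0 must be 1, so at least one of g2, in0 is 1.
Satisfying assignments:
  in0=0, in1=1, in2=1
  in0=1, in1=1, in2=0
  in0=1, in1=1, in2=1

3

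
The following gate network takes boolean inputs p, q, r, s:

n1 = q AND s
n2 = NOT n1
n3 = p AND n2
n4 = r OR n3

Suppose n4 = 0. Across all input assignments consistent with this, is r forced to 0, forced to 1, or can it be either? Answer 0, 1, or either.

n4 = r OR n3 must be 0, so both r = 0 and n3 = 0.
n3 = p AND n2 must be 0, so at least one of p, n2 is 0.
Every assignment with n4 = 0 has r = 0; there are 5 such assignment(s).

0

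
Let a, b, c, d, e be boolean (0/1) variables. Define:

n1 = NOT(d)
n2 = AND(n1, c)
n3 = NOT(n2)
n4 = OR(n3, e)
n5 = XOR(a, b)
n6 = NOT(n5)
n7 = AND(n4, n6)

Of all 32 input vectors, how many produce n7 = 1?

n7 = AND(n4, n6) must be 1, so both n4 = 1 and n6 = 1.
n4 = OR(n3, e) must be 1, so at least one of n3, e is 1.
n6 = NOT(n5) must be 1, so n5 = 0.
Enumerating the 32 input combinations, 14 give n7 = 1 and 18 give n7 = 0.

14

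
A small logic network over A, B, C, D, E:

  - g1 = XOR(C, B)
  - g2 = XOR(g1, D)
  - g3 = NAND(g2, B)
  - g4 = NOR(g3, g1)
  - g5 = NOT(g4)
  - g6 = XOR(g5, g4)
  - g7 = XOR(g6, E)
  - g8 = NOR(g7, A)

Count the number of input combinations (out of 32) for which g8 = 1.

g8 = NOR(g7, A) must be 1, so both g7 = 0 and A = 0.
Enumerating the 32 input combinations, 8 give g8 = 1 and 24 give g8 = 0.

8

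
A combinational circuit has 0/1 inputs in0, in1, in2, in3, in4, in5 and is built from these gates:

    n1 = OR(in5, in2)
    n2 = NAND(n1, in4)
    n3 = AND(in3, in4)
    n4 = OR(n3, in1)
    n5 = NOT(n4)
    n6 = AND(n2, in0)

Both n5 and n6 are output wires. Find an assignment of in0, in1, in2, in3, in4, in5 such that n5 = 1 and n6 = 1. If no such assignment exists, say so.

in0=1, in1=0, in2=0, in3=1, in4=0, in5=1

Check with in0=1, in1=0, in2=0, in3=1, in4=0, in5=1:
n1 = OR(in5, in2) = OR(1, 0) = 1
n2 = NAND(n1, in4) = NAND(1, 0) = 1
n3 = AND(in3, in4) = AND(1, 0) = 0
n4 = OR(n3, in1) = OR(0, 0) = 0
n5 = NOT(n4) = NOT 0 = 1
n6 = AND(n2, in0) = AND(1, 1) = 1
So n5 = 1 and n6 = 1.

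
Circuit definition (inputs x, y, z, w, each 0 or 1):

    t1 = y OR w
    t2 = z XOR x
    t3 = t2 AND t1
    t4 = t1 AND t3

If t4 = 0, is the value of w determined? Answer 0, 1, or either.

Both values of w occur among assignments with t4 = 0:
  w=0: x=0, y=0, z=0, w=0
  w=1: x=0, y=0, z=0, w=1

either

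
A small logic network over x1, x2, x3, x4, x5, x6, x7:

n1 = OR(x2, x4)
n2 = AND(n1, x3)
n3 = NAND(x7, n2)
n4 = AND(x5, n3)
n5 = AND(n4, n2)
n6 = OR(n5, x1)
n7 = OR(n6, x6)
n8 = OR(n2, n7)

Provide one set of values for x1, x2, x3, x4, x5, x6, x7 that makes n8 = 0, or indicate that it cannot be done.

n8 = OR(n2, n7) must be 0, so both n2 = 0 and n7 = 0.
n2 = AND(n1, x3) must be 0, so at least one of n1, x3 is 0.
Check with x1=0, x2=1, x3=0, x4=0, x5=0, x6=0, x7=1:
n1 = OR(x2, x4) = OR(1, 0) = 1
n2 = AND(n1, x3) = AND(1, 0) = 0
n3 = NAND(x7, n2) = NAND(1, 0) = 1
n4 = AND(x5, n3) = AND(0, 1) = 0
n5 = AND(n4, n2) = AND(0, 0) = 0
n6 = OR(n5, x1) = OR(0, 0) = 0
n7 = OR(n6, x6) = OR(0, 0) = 0
n8 = OR(n2, n7) = OR(0, 0) = 0
So n8 = 0 as required.

x1=0, x2=1, x3=0, x4=0, x5=0, x6=0, x7=1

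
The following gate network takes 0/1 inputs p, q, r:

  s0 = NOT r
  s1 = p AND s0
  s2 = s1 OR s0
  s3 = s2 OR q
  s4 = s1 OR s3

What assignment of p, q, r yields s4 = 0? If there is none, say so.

p=1, q=0, r=1

Check with p=1, q=0, r=1:
s0 = NOT r = NOT 1 = 0
s1 = p AND s0 = 1 AND 0 = 0
s2 = s1 OR s0 = 0 OR 0 = 0
s3 = s2 OR q = 0 OR 0 = 0
s4 = s1 OR s3 = 0 OR 0 = 0
So s4 = 0 as required.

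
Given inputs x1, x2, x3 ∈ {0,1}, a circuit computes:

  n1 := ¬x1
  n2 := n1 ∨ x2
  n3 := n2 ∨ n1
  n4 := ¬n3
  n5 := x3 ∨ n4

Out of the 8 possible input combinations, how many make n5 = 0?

n5 = x3 ∨ n4 must be 0, so both x3 = 0 and n4 = 0.
n4 = ¬n3 must be 0, so n3 = 1.
Satisfying assignments:
  x1=0, x2=0, x3=0
  x1=0, x2=1, x3=0
  x1=1, x2=1, x3=0

3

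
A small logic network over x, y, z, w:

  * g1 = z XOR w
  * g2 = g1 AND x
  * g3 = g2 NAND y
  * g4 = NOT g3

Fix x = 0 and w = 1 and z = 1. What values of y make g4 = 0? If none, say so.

y=0

g4 = NOT g3 must be 0, so g3 = 1.
g3 = g2 NAND y must be 1, so at least one of g2, y is 0.
Check with x = 0 and w = 1 and z = 1 and y=0:
g1 = z XOR w = 1 XOR 1 = 0
g2 = g1 AND x = 0 AND 0 = 0
g3 = g2 NAND y = 0 NAND 0 = 1
g4 = NOT g3 = NOT 1 = 0
So g4 = 0.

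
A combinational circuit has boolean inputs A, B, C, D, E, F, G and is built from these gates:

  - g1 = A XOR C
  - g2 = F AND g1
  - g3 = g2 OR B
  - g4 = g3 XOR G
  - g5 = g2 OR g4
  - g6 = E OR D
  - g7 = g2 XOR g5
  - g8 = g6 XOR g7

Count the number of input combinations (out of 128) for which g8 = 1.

72

g8 = g6 XOR g7 must be 1, so g6 and g7 differ.
Enumerating the 128 input combinations, 72 give g8 = 1 and 56 give g8 = 0.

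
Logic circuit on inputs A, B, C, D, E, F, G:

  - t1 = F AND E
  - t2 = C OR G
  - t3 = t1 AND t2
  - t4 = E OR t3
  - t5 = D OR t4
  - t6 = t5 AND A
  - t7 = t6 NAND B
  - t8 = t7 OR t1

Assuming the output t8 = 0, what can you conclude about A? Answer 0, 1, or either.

t8 = t7 OR t1 must be 0, so both t7 = 0 and t1 = 0.
Every assignment with t8 = 0 has A = 1; there are 16 such assignment(s).

1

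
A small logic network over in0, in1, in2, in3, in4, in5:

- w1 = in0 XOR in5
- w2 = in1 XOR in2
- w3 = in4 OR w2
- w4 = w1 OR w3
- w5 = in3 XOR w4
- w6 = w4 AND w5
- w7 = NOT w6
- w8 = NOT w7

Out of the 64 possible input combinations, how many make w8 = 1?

w8 = NOT w7 must be 1, so w7 = 0.
Enumerating the 64 input combinations, 28 give w8 = 1 and 36 give w8 = 0.

28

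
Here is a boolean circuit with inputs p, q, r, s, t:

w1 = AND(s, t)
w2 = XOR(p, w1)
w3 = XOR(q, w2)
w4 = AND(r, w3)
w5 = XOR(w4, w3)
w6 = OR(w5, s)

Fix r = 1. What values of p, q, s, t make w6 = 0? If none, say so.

p=0 q=0 s=0 t=1

w6 = OR(w5, s) must be 0, so both w5 = 0 and s = 0.
Check with r = 1 and p=0, q=0, s=0, t=1:
w1 = AND(s, t) = AND(0, 1) = 0
w2 = XOR(p, w1) = XOR(0, 0) = 0
w3 = XOR(q, w2) = XOR(0, 0) = 0
w4 = AND(r, w3) = AND(1, 0) = 0
w5 = XOR(w4, w3) = XOR(0, 0) = 0
w6 = OR(w5, s) = OR(0, 0) = 0
So w6 = 0.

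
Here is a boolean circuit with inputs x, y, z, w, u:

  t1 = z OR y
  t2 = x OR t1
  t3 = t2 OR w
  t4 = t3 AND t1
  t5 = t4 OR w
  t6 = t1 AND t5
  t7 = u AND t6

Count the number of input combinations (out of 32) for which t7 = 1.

t7 = u AND t6 must be 1, so both u = 1 and t6 = 1.
t6 = t1 AND t5 must be 1, so both t1 = 1 and t5 = 1.
Enumerating the 32 input combinations, 12 give t7 = 1 and 20 give t7 = 0.

12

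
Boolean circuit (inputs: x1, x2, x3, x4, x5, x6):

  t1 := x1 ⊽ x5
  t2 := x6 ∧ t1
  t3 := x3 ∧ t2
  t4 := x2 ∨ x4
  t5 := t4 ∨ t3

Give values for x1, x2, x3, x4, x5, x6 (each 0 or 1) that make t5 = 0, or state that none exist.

x1=0 x2=0 x3=0 x4=0 x5=1 x6=1

Check with x1=0 x2=0 x3=0 x4=0 x5=1 x6=1:
t1 = x1 ⊽ x5 = 0 ⊽ 1 = 0
t2 = x6 ∧ t1 = 1 ∧ 0 = 0
t3 = x3 ∧ t2 = 0 ∧ 0 = 0
t4 = x2 ∨ x4 = 0 ∨ 0 = 0
t5 = t4 ∨ t3 = 0 ∨ 0 = 0
So t5 = 0 as required.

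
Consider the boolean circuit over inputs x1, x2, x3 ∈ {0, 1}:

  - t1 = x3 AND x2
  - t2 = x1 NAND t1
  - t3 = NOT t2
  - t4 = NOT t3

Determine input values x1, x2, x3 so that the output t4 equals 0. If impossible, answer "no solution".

x1=1, x2=1, x3=1

t4 = NOT t3 must be 0, so t3 = 1.
t3 = NOT t2 must be 1, so t2 = 0.
t2 = x1 NAND t1 must be 0, so both x1 = 1 and t1 = 1.
Check with x1=1, x2=1, x3=1:
t1 = x3 AND x2 = 1 AND 1 = 1
t2 = x1 NAND t1 = 1 NAND 1 = 0
t3 = NOT t2 = NOT 0 = 1
t4 = NOT t3 = NOT 1 = 0
So t4 = 0 as required.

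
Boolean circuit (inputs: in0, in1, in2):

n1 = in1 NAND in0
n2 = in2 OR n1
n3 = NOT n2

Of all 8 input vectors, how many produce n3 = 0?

n3 = NOT n2 must be 0, so n2 = 1.
n2 = in2 OR n1 must be 1, so at least one of in2, n1 is 1.
Enumerating the 8 input combinations, 7 give n3 = 0 and 1 give n3 = 1.

7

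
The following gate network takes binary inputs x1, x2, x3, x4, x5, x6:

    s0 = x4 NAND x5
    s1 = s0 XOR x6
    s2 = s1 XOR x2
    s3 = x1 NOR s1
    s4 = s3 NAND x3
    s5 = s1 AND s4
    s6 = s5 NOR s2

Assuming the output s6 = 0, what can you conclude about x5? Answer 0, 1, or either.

Both values of x5 occur among assignments with s6 = 0:
  x5=0: x1=0, x2=0, x3=0, x4=0, x5=0, x6=0
  x5=1: x1=0, x2=0, x3=0, x4=0, x5=1, x6=0

either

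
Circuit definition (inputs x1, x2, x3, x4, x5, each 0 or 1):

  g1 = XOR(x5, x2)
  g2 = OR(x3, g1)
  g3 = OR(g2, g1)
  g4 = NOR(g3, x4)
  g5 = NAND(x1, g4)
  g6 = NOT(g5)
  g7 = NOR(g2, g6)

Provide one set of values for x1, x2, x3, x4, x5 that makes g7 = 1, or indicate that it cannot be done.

g7 = NOR(g2, g6) must be 1, so both g2 = 0 and g6 = 0.
g2 = OR(x3, g1) must be 0, so both x3 = 0 and g1 = 0.
g6 = NOT(g5) must be 0, so g5 = 1.
Check with x1=0 x2=1 x3=0 x4=0 x5=1:
g1 = XOR(x5, x2) = XOR(1, 1) = 0
g2 = OR(x3, g1) = OR(0, 0) = 0
g3 = OR(g2, g1) = OR(0, 0) = 0
g4 = NOR(g3, x4) = NOR(0, 0) = 1
g5 = NAND(x1, g4) = NAND(0, 1) = 1
g6 = NOT(g5) = NOT 1 = 0
g7 = NOR(g2, g6) = NOR(0, 0) = 1
So g7 = 1 as required.

x1=0 x2=1 x3=0 x4=0 x5=1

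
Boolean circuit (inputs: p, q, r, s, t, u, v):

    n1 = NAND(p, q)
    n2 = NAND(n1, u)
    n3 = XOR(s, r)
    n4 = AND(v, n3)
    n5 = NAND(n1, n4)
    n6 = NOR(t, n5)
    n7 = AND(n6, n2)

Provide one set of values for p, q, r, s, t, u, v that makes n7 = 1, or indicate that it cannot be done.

p=0, q=0, r=0, s=1, t=0, u=0, v=1

n7 = AND(n6, n2) must be 1, so both n6 = 1 and n2 = 1.
Check with p=0, q=0, r=0, s=1, t=0, u=0, v=1:
n1 = NAND(p, q) = NAND(0, 0) = 1
n2 = NAND(n1, u) = NAND(1, 0) = 1
n3 = XOR(s, r) = XOR(1, 0) = 1
n4 = AND(v, n3) = AND(1, 1) = 1
n5 = NAND(n1, n4) = NAND(1, 1) = 0
n6 = NOR(t, n5) = NOR(0, 0) = 1
n7 = AND(n6, n2) = AND(1, 1) = 1
So n7 = 1 as required.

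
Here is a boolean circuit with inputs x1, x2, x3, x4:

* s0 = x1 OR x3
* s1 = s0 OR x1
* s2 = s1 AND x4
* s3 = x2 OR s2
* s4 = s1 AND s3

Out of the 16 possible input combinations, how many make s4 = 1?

s4 = s1 AND s3 must be 1, so both s1 = 1 and s3 = 1.
s1 = s0 OR x1 must be 1, so at least one of s0, x1 is 1.
s3 = x2 OR s2 must be 1, so at least one of x2, s2 is 1.
Enumerating the 16 input combinations, 9 give s4 = 1 and 7 give s4 = 0.

9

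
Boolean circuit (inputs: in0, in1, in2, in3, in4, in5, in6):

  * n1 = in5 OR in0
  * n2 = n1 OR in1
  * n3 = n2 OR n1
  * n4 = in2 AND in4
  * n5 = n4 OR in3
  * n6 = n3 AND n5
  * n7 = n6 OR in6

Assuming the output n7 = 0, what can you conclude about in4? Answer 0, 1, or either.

either

Both values of in4 occur among assignments with n7 = 0:
  in4=0: in0=0, in1=0, in2=0, in3=0, in4=0, in5=0, in6=0
  in4=1: in0=0, in1=0, in2=0, in3=0, in4=1, in5=0, in6=0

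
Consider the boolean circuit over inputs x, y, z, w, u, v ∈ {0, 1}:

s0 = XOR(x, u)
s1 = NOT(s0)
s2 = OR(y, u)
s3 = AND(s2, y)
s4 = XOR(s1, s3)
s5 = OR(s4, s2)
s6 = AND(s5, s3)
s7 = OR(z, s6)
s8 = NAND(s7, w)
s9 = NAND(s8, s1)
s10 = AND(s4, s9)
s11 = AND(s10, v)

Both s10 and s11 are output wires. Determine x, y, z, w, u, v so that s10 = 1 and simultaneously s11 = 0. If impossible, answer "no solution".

x=1, y=1, z=1, w=0, u=0, v=0

Check with x=1, y=1, z=1, w=0, u=0, v=0:
s0 = XOR(x, u) = XOR(1, 0) = 1
s1 = NOT(s0) = NOT 1 = 0
s2 = OR(y, u) = OR(1, 0) = 1
s3 = AND(s2, y) = AND(1, 1) = 1
s4 = XOR(s1, s3) = XOR(0, 1) = 1
s5 = OR(s4, s2) = OR(1, 1) = 1
s6 = AND(s5, s3) = AND(1, 1) = 1
s7 = OR(z, s6) = OR(1, 1) = 1
s8 = NAND(s7, w) = NAND(1, 0) = 1
s9 = NAND(s8, s1) = NAND(1, 0) = 1
s10 = AND(s4, s9) = AND(1, 1) = 1
s11 = AND(s10, v) = AND(1, 0) = 0
So s10 = 1 and s11 = 0.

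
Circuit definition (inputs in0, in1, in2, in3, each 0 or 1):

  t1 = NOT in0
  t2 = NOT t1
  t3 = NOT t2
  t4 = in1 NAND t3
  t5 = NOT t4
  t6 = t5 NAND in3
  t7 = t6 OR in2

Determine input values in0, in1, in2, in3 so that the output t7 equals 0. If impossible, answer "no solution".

t7 = t6 OR in2 must be 0, so both t6 = 0 and in2 = 0.
t6 = t5 NAND in3 must be 0, so both t5 = 1 and in3 = 1.
t5 = NOT t4 must be 1, so t4 = 0.
Check with in0=0 in1=1 in2=0 in3=1:
t1 = NOT in0 = NOT 0 = 1
t2 = NOT t1 = NOT 1 = 0
t3 = NOT t2 = NOT 0 = 1
t4 = in1 NAND t3 = 1 NAND 1 = 0
t5 = NOT t4 = NOT 0 = 1
t6 = t5 NAND in3 = 1 NAND 1 = 0
t7 = t6 OR in2 = 0 OR 0 = 0
So t7 = 0 as required.

in0=0 in1=1 in2=0 in3=1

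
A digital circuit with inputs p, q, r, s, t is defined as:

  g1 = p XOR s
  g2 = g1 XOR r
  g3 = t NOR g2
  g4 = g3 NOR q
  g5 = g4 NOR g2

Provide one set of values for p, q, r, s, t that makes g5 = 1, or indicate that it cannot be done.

g5 = g4 NOR g2 must be 1, so both g4 = 0 and g2 = 0.
g4 = g3 NOR q must be 0, so at least one of g3, q is 1.
g2 = g1 XOR r must be 0, so g1 and r are equal.
Check with p=0 q=1 r=0 s=0 t=0:
g1 = p XOR s = 0 XOR 0 = 0
g2 = g1 XOR r = 0 XOR 0 = 0
g3 = t NOR g2 = 0 NOR 0 = 1
g4 = g3 NOR q = 1 NOR 1 = 0
g5 = g4 NOR g2 = 0 NOR 0 = 1
So g5 = 1 as required.

p=0 q=1 r=0 s=0 t=0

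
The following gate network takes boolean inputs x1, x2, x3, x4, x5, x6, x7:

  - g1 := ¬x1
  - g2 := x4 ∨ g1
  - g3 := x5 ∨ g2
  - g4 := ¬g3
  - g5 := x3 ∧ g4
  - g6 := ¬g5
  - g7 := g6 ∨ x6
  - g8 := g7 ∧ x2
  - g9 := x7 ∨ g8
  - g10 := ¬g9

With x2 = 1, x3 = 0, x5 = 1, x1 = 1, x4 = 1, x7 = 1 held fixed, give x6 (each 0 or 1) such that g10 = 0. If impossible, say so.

g10 = ¬g9 must be 0, so g9 = 1.
g9 = x7 ∨ g8 must be 1, so at least one of x7, g8 is 1.
Check with x2 = 1, x3 = 0, x5 = 1, x1 = 1, x4 = 1, x7 = 1 and x6=0:
g1 = ¬x1 = ¬1 = 0
g2 = x4 ∨ g1 = 1 ∨ 0 = 1
g3 = x5 ∨ g2 = 1 ∨ 1 = 1
g4 = ¬g3 = ¬1 = 0
g5 = x3 ∧ g4 = 0 ∧ 0 = 0
g6 = ¬g5 = ¬0 = 1
g7 = g6 ∨ x6 = 1 ∨ 0 = 1
g8 = g7 ∧ x2 = 1 ∧ 1 = 1
g9 = x7 ∨ g8 = 1 ∨ 1 = 1
g10 = ¬g9 = ¬1 = 0
So g10 = 0.

x6=0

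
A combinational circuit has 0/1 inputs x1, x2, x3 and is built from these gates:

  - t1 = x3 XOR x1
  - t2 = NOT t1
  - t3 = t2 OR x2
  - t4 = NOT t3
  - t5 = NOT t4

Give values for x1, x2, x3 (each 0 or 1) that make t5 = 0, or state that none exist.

t5 = NOT t4 must be 0, so t4 = 1.
t4 = NOT t3 must be 1, so t3 = 0.
t3 = t2 OR x2 must be 0, so both t2 = 0 and x2 = 0.
Check with x1=0, x2=0, x3=1:
t1 = x3 XOR x1 = 1 XOR 0 = 1
t2 = NOT t1 = NOT 1 = 0
t3 = t2 OR x2 = 0 OR 0 = 0
t4 = NOT t3 = NOT 0 = 1
t5 = NOT t4 = NOT 1 = 0
So t5 = 0 as required.

x1=0, x2=0, x3=1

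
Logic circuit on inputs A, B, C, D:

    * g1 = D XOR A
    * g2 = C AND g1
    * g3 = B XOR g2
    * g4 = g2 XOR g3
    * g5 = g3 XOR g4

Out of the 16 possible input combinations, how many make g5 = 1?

g5 = g3 XOR g4 must be 1, so g3 and g4 differ.
Enumerating the 16 input combinations, 4 give g5 = 1 and 12 give g5 = 0.

4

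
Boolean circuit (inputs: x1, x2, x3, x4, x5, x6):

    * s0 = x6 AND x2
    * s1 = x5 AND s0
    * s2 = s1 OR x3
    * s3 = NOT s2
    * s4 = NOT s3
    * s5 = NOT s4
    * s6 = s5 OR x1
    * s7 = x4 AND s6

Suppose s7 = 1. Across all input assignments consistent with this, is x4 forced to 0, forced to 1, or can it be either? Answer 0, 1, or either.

s7 = x4 AND s6 must be 1, so both x4 = 1 and s6 = 1.
s6 = s5 OR x1 must be 1, so at least one of s5, x1 is 1.
Every assignment with s7 = 1 has x4 = 1; there are 23 such assignment(s).

1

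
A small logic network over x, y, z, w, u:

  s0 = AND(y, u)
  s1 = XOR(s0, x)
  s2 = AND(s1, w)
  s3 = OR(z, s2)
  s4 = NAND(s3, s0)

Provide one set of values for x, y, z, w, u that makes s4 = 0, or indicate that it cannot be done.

x=1, y=1, z=1, w=0, u=1

s4 = NAND(s3, s0) must be 0, so both s3 = 1 and s0 = 1.
s3 = OR(z, s2) must be 1, so at least one of z, s2 is 1.
Check with x=1, y=1, z=1, w=0, u=1:
s0 = AND(y, u) = AND(1, 1) = 1
s1 = XOR(s0, x) = XOR(1, 1) = 0
s2 = AND(s1, w) = AND(0, 0) = 0
s3 = OR(z, s2) = OR(1, 0) = 1
s4 = NAND(s3, s0) = NAND(1, 1) = 0
So s4 = 0 as required.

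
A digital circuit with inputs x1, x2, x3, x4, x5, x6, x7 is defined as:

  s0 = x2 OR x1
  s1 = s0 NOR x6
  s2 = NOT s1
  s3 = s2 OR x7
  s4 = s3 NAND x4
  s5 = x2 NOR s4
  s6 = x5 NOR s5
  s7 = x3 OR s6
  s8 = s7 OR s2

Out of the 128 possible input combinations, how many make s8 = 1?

123

s8 = s7 OR s2 must be 1, so at least one of s7, s2 is 1.
Enumerating the 128 input combinations, 123 give s8 = 1 and 5 give s8 = 0.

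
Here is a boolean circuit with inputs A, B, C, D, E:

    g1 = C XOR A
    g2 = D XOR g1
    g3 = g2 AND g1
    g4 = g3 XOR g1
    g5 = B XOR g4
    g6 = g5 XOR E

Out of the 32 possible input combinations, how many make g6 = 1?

16

g6 = g5 XOR E must be 1, so g5 and E differ.
Enumerating the 32 input combinations, 16 give g6 = 1 and 16 give g6 = 0.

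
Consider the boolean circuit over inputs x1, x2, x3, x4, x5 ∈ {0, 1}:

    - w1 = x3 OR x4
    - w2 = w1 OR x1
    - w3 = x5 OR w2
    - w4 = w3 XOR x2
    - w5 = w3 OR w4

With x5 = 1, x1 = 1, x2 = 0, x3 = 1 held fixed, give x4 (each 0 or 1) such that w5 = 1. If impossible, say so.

x4=1

w5 = w3 OR w4 must be 1, so at least one of w3, w4 is 1.
Check with x5 = 1, x1 = 1, x2 = 0, x3 = 1 and x4=1:
w1 = x3 OR x4 = 1 OR 1 = 1
w2 = w1 OR x1 = 1 OR 1 = 1
w3 = x5 OR w2 = 1 OR 1 = 1
w4 = w3 XOR x2 = 1 XOR 0 = 1
w5 = w3 OR w4 = 1 OR 1 = 1
So w5 = 1.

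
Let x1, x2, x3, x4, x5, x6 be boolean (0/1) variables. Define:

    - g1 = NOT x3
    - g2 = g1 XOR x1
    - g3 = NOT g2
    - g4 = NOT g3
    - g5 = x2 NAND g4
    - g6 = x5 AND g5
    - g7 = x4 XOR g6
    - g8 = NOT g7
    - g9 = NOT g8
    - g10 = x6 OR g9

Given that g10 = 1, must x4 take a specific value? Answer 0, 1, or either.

either

Both values of x4 occur among assignments with g10 = 1:
  x4=0: x1=0, x2=0, x3=0, x4=0, x5=0, x6=1
  x4=1: x1=0, x2=0, x3=0, x4=1, x5=0, x6=0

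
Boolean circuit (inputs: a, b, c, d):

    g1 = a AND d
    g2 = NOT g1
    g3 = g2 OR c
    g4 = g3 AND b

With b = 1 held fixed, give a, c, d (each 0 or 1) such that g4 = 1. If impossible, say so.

g4 = g3 AND b must be 1, so both g3 = 1 and b = 1.
g3 = g2 OR c must be 1, so at least one of g2, c is 1.
Check with b = 1 and a=0, c=1, d=1:
g1 = a AND d = 0 AND 1 = 0
g2 = NOT g1 = NOT 0 = 1
g3 = g2 OR c = 1 OR 1 = 1
g4 = g3 AND b = 1 AND 1 = 1
So g4 = 1.

a=0, c=1, d=1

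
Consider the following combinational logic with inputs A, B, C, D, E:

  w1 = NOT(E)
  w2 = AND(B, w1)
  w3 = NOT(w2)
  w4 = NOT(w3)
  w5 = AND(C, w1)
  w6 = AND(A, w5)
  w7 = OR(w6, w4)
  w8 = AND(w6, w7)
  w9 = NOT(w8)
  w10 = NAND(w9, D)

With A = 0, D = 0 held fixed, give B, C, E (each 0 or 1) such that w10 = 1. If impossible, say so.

w10 = NAND(w9, D) must be 1, so at least one of w9, D is 0.
Check with A = 0, D = 0 and B=0, C=0, E=1:
w1 = NOT(E) = NOT 1 = 0
w2 = AND(B, w1) = AND(0, 0) = 0
w3 = NOT(w2) = NOT 0 = 1
w4 = NOT(w3) = NOT 1 = 0
w5 = AND(C, w1) = AND(0, 0) = 0
w6 = AND(A, w5) = AND(0, 0) = 0
w7 = OR(w6, w4) = OR(0, 0) = 0
w8 = AND(w6, w7) = AND(0, 0) = 0
w9 = NOT(w8) = NOT 0 = 1
w10 = NAND(w9, D) = NAND(1, 0) = 1
So w10 = 1.

B=0 C=0 E=1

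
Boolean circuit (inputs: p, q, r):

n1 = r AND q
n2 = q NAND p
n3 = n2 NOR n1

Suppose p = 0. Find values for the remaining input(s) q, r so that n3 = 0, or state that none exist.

q=0, r=0

Check with p = 0 and q=0, r=0:
n1 = r AND q = 0 AND 0 = 0
n2 = q NAND p = 0 NAND 0 = 1
n3 = n2 NOR n1 = 1 NOR 0 = 0
So n3 = 0.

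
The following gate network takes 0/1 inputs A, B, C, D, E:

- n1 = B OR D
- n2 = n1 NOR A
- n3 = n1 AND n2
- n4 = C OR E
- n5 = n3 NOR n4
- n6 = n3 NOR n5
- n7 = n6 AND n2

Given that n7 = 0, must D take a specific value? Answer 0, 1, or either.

either

Both values of D occur among assignments with n7 = 0:
  D=0: A=0, B=0, C=0, D=0, E=0
  D=1: A=0, B=0, C=0, D=1, E=0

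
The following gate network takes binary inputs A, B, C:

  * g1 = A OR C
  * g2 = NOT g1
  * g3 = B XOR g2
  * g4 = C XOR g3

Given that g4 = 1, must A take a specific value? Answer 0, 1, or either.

either

Both values of A occur among assignments with g4 = 1:
  A=0: A=0, B=0, C=0
  A=1: A=1, B=0, C=1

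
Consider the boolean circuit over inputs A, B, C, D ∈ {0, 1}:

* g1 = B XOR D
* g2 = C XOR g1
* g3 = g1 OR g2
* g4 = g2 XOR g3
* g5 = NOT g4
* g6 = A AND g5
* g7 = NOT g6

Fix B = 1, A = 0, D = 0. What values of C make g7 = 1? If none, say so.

C=1

Check with B = 1, A = 0, D = 0 and C=1:
g1 = B XOR D = 1 XOR 0 = 1
g2 = C XOR g1 = 1 XOR 1 = 0
g3 = g1 OR g2 = 1 OR 0 = 1
g4 = g2 XOR g3 = 0 XOR 1 = 1
g5 = NOT g4 = NOT 1 = 0
g6 = A AND g5 = 0 AND 0 = 0
g7 = NOT g6 = NOT 0 = 1
So g7 = 1.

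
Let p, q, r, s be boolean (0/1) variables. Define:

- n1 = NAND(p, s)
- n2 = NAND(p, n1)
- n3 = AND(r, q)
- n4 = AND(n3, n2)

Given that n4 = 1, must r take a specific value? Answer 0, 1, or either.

n4 = AND(n3, n2) must be 1, so both n3 = 1 and n2 = 1.
n3 = AND(r, q) must be 1, so both r = 1 and q = 1.
Every assignment with n4 = 1 has r = 1; there are 3 such assignment(s).
  p=0, q=1, r=1, s=0
  p=0, q=1, r=1, s=1
  p=1, q=1, r=1, s=1

1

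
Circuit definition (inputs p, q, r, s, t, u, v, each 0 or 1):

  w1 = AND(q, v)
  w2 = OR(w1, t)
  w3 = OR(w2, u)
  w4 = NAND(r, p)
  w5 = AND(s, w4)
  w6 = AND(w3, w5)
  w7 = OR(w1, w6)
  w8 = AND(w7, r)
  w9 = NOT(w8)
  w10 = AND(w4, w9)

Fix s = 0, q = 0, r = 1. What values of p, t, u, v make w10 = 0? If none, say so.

p=1, t=1, u=0, v=1

w10 = AND(w4, w9) must be 0, so at least one of w4, w9 is 0.
Check with s = 0, q = 0, r = 1 and p=1, t=1, u=0, v=1:
w1 = AND(q, v) = AND(0, 1) = 0
w2 = OR(w1, t) = OR(0, 1) = 1
w3 = OR(w2, u) = OR(1, 0) = 1
w4 = NAND(r, p) = NAND(1, 1) = 0
w5 = AND(s, w4) = AND(0, 0) = 0
w6 = AND(w3, w5) = AND(1, 0) = 0
w7 = OR(w1, w6) = OR(0, 0) = 0
w8 = AND(w7, r) = AND(0, 1) = 0
w9 = NOT(w8) = NOT 0 = 1
w10 = AND(w4, w9) = AND(0, 1) = 0
So w10 = 0.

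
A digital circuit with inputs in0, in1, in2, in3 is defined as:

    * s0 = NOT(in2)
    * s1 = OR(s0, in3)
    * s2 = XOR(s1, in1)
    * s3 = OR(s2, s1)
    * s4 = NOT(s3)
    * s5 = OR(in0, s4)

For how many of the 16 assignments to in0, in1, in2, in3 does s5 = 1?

9

s5 = OR(in0, s4) must be 1, so at least one of in0, s4 is 1.
Enumerating the 16 input combinations, 9 give s5 = 1 and 7 give s5 = 0.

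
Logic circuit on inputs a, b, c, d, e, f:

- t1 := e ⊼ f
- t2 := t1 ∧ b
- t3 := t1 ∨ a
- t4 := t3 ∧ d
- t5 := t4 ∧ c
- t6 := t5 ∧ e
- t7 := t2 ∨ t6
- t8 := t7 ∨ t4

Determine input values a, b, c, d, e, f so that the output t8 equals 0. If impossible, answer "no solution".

a=0, b=0, c=0, d=1, e=1, f=1

t8 = t7 ∨ t4 must be 0, so both t7 = 0 and t4 = 0.
t7 = t2 ∨ t6 must be 0, so both t2 = 0 and t6 = 0.
Check with a=0, b=0, c=0, d=1, e=1, f=1:
t1 = e ⊼ f = 1 ⊼ 1 = 0
t2 = t1 ∧ b = 0 ∧ 0 = 0
t3 = t1 ∨ a = 0 ∨ 0 = 0
t4 = t3 ∧ d = 0 ∧ 1 = 0
t5 = t4 ∧ c = 0 ∧ 0 = 0
t6 = t5 ∧ e = 0 ∧ 1 = 0
t7 = t2 ∨ t6 = 0 ∨ 0 = 0
t8 = t7 ∨ t4 = 0 ∨ 0 = 0
So t8 = 0 as required.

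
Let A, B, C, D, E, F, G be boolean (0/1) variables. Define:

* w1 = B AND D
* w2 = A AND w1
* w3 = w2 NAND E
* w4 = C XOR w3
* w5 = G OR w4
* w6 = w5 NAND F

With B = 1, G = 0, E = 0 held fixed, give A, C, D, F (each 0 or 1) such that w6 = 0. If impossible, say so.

w6 = w5 NAND F must be 0, so both w5 = 1 and F = 1.
w5 = G OR w4 must be 1, so at least one of G, w4 is 1.
Check with B = 1, G = 0, E = 0 and A=1, C=0, D=1, F=1:
w1 = B AND D = 1 AND 1 = 1
w2 = A AND w1 = 1 AND 1 = 1
w3 = w2 NAND E = 1 NAND 0 = 1
w4 = C XOR w3 = 0 XOR 1 = 1
w5 = G OR w4 = 0 OR 1 = 1
w6 = w5 NAND F = 1 NAND 1 = 0
So w6 = 0.

A=1, C=0, D=1, F=1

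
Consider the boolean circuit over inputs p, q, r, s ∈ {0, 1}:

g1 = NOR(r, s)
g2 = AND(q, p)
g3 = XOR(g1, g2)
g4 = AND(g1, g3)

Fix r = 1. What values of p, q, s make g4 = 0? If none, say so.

p=1, q=1, s=1

g4 = AND(g1, g3) must be 0, so at least one of g1, g3 is 0.
Check with r = 1 and p=1, q=1, s=1:
g1 = NOR(r, s) = NOR(1, 1) = 0
g2 = AND(q, p) = AND(1, 1) = 1
g3 = XOR(g1, g2) = XOR(0, 1) = 1
g4 = AND(g1, g3) = AND(0, 1) = 0
So g4 = 0.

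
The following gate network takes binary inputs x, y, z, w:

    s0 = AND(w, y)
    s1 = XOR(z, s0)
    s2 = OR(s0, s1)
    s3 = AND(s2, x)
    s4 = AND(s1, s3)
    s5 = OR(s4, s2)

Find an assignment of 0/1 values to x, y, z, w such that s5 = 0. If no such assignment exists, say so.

x=1 y=0 z=0 w=0

s5 = OR(s4, s2) must be 0, so both s4 = 0 and s2 = 0.
Check with x=1 y=0 z=0 w=0:
s0 = AND(w, y) = AND(0, 0) = 0
s1 = XOR(z, s0) = XOR(0, 0) = 0
s2 = OR(s0, s1) = OR(0, 0) = 0
s3 = AND(s2, x) = AND(0, 1) = 0
s4 = AND(s1, s3) = AND(0, 0) = 0
s5 = OR(s4, s2) = OR(0, 0) = 0
So s5 = 0 as required.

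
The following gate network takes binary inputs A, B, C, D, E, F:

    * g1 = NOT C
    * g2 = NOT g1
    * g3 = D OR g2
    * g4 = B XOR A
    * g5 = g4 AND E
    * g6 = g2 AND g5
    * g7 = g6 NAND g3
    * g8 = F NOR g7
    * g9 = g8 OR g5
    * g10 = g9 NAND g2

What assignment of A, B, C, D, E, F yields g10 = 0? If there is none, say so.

g10 = g9 NAND g2 must be 0, so both g9 = 1 and g2 = 1.
g9 = g8 OR g5 must be 1, so at least one of g8, g5 is 1.
Check with A=1, B=0, C=1, D=1, E=1, F=0:
g1 = NOT C = NOT 1 = 0
g2 = NOT g1 = NOT 0 = 1
g3 = D OR g2 = 1 OR 1 = 1
g4 = B XOR A = 0 XOR 1 = 1
g5 = g4 AND E = 1 AND 1 = 1
g6 = g2 AND g5 = 1 AND 1 = 1
g7 = g6 NAND g3 = 1 NAND 1 = 0
g8 = F NOR g7 = 0 NOR 0 = 1
g9 = g8 OR g5 = 1 OR 1 = 1
g10 = g9 NAND g2 = 1 NAND 1 = 0
So g10 = 0 as required.

A=1, B=0, C=1, D=1, E=1, F=0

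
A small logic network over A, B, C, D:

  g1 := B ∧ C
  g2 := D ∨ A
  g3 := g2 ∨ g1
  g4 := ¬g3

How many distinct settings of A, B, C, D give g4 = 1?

g4 = ¬g3 must be 1, so g3 = 0.
g3 = g2 ∨ g1 must be 0, so both g2 = 0 and g1 = 0.
g2 = D ∨ A must be 0, so both D = 0 and A = 0.
Satisfying assignments:
  A=0, B=0, C=0, D=0
  A=0, B=0, C=1, D=0
  A=0, B=1, C=0, D=0

3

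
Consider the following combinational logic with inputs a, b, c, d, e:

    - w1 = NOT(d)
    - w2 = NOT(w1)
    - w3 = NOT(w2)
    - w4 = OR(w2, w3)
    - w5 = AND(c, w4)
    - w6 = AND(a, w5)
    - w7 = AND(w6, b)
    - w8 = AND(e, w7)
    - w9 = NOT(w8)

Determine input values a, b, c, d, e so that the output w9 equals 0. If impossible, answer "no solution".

w9 = NOT(w8) must be 0, so w8 = 1.
w8 = AND(e, w7) must be 1, so both e = 1 and w7 = 1.
w7 = AND(w6, b) must be 1, so both w6 = 1 and b = 1.
Check with a=1, b=1, c=1, d=0, e=1:
w1 = NOT(d) = NOT 0 = 1
w2 = NOT(w1) = NOT 1 = 0
w3 = NOT(w2) = NOT 0 = 1
w4 = OR(w2, w3) = OR(0, 1) = 1
w5 = AND(c, w4) = AND(1, 1) = 1
w6 = AND(a, w5) = AND(1, 1) = 1
w7 = AND(w6, b) = AND(1, 1) = 1
w8 = AND(e, w7) = AND(1, 1) = 1
w9 = NOT(w8) = NOT 1 = 0
So w9 = 0 as required.

a=1, b=1, c=1, d=0, e=1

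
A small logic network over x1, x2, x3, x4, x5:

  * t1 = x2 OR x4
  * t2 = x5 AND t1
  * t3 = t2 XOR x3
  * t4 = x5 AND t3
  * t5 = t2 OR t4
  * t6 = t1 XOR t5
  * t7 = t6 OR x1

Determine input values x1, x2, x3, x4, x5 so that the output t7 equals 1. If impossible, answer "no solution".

t7 = t6 OR x1 must be 1, so at least one of t6, x1 is 1.
Check with x1=1 x2=1 x3=0 x4=0 x5=0:
t1 = x2 OR x4 = 1 OR 0 = 1
t2 = x5 AND t1 = 0 AND 1 = 0
t3 = t2 XOR x3 = 0 XOR 0 = 0
t4 = x5 AND t3 = 0 AND 0 = 0
t5 = t2 OR t4 = 0 OR 0 = 0
t6 = t1 XOR t5 = 1 XOR 0 = 1
t7 = t6 OR x1 = 1 OR 1 = 1
So t7 = 1 as required.

x1=1 x2=1 x3=0 x4=0 x5=0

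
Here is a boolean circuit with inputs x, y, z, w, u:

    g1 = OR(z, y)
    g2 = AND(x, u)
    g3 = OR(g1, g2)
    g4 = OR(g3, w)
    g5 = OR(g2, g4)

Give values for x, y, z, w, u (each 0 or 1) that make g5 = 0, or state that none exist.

x=0 y=0 z=0 w=0 u=1

Check with x=0 y=0 z=0 w=0 u=1:
g1 = OR(z, y) = OR(0, 0) = 0
g2 = AND(x, u) = AND(0, 1) = 0
g3 = OR(g1, g2) = OR(0, 0) = 0
g4 = OR(g3, w) = OR(0, 0) = 0
g5 = OR(g2, g4) = OR(0, 0) = 0
So g5 = 0 as required.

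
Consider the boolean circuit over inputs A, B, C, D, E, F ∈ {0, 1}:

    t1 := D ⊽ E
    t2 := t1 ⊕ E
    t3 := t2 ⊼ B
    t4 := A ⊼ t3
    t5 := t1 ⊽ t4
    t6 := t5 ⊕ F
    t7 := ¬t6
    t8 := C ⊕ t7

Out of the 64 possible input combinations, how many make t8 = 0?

t8 = C ⊕ t7 must be 0, so C and t7 are equal.
Enumerating the 64 input combinations, 32 give t8 = 0 and 32 give t8 = 1.

32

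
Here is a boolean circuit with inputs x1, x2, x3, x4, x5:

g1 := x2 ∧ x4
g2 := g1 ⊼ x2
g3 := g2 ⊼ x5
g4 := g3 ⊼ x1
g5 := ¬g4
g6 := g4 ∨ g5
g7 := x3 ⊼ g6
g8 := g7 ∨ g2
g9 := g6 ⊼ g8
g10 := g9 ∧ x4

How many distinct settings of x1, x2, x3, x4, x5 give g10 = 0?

28

g10 = g9 ∧ x4 must be 0, so at least one of g9, x4 is 0.
Enumerating the 32 input combinations, 28 give g10 = 0 and 4 give g10 = 1.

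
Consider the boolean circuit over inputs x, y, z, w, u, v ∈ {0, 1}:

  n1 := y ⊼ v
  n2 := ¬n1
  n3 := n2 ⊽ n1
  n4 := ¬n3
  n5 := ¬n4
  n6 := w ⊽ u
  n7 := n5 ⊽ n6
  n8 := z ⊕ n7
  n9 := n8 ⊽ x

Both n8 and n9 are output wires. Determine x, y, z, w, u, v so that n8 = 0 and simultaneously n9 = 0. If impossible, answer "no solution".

Check with x=1, y=0, z=0, w=0, u=0, v=0:
n1 = y ⊼ v = 0 ⊼ 0 = 1
n2 = ¬n1 = ¬1 = 0
n3 = n2 ⊽ n1 = 0 ⊽ 1 = 0
n4 = ¬n3 = ¬0 = 1
n5 = ¬n4 = ¬1 = 0
n6 = w ⊽ u = 0 ⊽ 0 = 1
n7 = n5 ⊽ n6 = 0 ⊽ 1 = 0
n8 = z ⊕ n7 = 0 ⊕ 0 = 0
n9 = n8 ⊽ x = 0 ⊽ 1 = 0
So n8 = 0 and n9 = 0.

x=1, y=0, z=0, w=0, u=0, v=0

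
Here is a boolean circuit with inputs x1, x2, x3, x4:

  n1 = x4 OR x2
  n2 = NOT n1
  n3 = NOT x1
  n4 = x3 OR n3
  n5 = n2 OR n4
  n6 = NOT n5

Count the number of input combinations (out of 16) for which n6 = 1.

n6 = NOT n5 must be 1, so n5 = 0.
n5 = n2 OR n4 must be 0, so both n2 = 0 and n4 = 0.
n2 = NOT n1 must be 0, so n1 = 1.
Satisfying assignments:
  x1=1, x2=0, x3=0, x4=1
  x1=1, x2=1, x3=0, x4=0
  x1=1, x2=1, x3=0, x4=1

3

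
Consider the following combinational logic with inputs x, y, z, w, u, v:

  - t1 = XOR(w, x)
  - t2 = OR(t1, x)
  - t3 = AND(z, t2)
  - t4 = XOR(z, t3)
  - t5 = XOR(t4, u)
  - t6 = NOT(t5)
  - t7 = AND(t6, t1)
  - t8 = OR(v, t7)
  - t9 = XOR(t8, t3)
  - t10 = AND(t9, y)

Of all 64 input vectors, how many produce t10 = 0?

48

t10 = AND(t9, y) must be 0, so at least one of t9, y is 0.
Enumerating the 64 input combinations, 48 give t10 = 0 and 16 give t10 = 1.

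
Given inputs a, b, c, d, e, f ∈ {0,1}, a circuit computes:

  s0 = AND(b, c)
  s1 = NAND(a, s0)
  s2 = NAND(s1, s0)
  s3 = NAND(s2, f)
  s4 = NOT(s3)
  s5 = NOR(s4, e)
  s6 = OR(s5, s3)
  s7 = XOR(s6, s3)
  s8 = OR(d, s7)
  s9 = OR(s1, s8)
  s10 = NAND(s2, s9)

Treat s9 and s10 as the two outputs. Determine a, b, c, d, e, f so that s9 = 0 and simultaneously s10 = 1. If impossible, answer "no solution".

a=1, b=1, c=1, d=0, e=0, f=1

Check with a=1, b=1, c=1, d=0, e=0, f=1:
s0 = AND(b, c) = AND(1, 1) = 1
s1 = NAND(a, s0) = NAND(1, 1) = 0
s2 = NAND(s1, s0) = NAND(0, 1) = 1
s3 = NAND(s2, f) = NAND(1, 1) = 0
s4 = NOT(s3) = NOT 0 = 1
s5 = NOR(s4, e) = NOR(1, 0) = 0
s6 = OR(s5, s3) = OR(0, 0) = 0
s7 = XOR(s6, s3) = XOR(0, 0) = 0
s8 = OR(d, s7) = OR(0, 0) = 0
s9 = OR(s1, s8) = OR(0, 0) = 0
s10 = NAND(s2, s9) = NAND(1, 0) = 1
So s9 = 0 and s10 = 1.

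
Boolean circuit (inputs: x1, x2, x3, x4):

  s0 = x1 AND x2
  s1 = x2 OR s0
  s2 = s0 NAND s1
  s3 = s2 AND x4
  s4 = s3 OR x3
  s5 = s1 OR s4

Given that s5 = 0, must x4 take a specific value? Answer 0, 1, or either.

s5 = s1 OR s4 must be 0, so both s1 = 0 and s4 = 0.
s1 = x2 OR s0 must be 0, so both x2 = 0 and s0 = 0.
Every assignment with s5 = 0 has x4 = 0; there are 2 such assignment(s).
  x1=0, x2=0, x3=0, x4=0
  x1=1, x2=0, x3=0, x4=0

0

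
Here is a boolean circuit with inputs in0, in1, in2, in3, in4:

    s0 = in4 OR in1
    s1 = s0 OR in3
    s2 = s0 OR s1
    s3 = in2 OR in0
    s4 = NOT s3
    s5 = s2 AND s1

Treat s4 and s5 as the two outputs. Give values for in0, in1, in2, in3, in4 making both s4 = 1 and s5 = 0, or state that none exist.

in0=0, in1=0, in2=0, in3=0, in4=0

Check with in0=0, in1=0, in2=0, in3=0, in4=0:
s0 = in4 OR in1 = 0 OR 0 = 0
s1 = s0 OR in3 = 0 OR 0 = 0
s2 = s0 OR s1 = 0 OR 0 = 0
s3 = in2 OR in0 = 0 OR 0 = 0
s4 = NOT s3 = NOT 0 = 1
s5 = s2 AND s1 = 0 AND 0 = 0
So s4 = 1 and s5 = 0.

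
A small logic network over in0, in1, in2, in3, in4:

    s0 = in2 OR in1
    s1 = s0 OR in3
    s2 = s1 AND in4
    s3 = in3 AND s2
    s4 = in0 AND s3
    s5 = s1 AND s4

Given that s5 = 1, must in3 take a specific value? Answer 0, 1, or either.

1

s5 = s1 AND s4 must be 1, so both s1 = 1 and s4 = 1.
s1 = s0 OR in3 must be 1, so at least one of s0, in3 is 1.
s4 = in0 AND s3 must be 1, so both in0 = 1 and s3 = 1.
Every assignment with s5 = 1 has in3 = 1; there are 4 such assignment(s).
  in0=1, in1=0, in2=0, in3=1, in4=1
  in0=1, in1=0, in2=1, in3=1, in4=1
  in0=1, in1=1, in2=0, in3=1, in4=1
  in0=1, in1=1, in2=1, in3=1, in4=1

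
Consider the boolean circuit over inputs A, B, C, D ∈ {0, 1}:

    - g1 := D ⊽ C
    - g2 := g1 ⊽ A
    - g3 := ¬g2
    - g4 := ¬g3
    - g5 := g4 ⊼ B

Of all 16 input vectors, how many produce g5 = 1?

g5 = g4 ⊼ B must be 1, so at least one of g4, B is 0.
Enumerating the 16 input combinations, 13 give g5 = 1 and 3 give g5 = 0.

13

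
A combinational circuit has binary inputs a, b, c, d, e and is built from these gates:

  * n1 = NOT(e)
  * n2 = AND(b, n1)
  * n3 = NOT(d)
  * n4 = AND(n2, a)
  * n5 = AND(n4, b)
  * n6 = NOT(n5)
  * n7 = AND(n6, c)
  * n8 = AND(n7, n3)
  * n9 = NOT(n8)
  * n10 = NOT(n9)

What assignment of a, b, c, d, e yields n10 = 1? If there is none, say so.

a=0, b=1, c=1, d=0, e=0

Check with a=0, b=1, c=1, d=0, e=0:
n1 = NOT(e) = NOT 0 = 1
n2 = AND(b, n1) = AND(1, 1) = 1
n3 = NOT(d) = NOT 0 = 1
n4 = AND(n2, a) = AND(1, 0) = 0
n5 = AND(n4, b) = AND(0, 1) = 0
n6 = NOT(n5) = NOT 0 = 1
n7 = AND(n6, c) = AND(1, 1) = 1
n8 = AND(n7, n3) = AND(1, 1) = 1
n9 = NOT(n8) = NOT 1 = 0
n10 = NOT(n9) = NOT 0 = 1
So n10 = 1 as required.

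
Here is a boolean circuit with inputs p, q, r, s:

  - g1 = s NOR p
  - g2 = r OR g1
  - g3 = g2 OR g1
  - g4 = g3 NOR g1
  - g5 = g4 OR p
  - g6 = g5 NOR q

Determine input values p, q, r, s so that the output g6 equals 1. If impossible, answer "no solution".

p=0 q=0 r=1 s=0

g6 = g5 NOR q must be 1, so both g5 = 0 and q = 0.
g5 = g4 OR p must be 0, so both g4 = 0 and p = 0.
Check with p=0 q=0 r=1 s=0:
g1 = s NOR p = 0 NOR 0 = 1
g2 = r OR g1 = 1 OR 1 = 1
g3 = g2 OR g1 = 1 OR 1 = 1
g4 = g3 NOR g1 = 1 NOR 1 = 0
g5 = g4 OR p = 0 OR 0 = 0
g6 = g5 NOR q = 0 NOR 0 = 1
So g6 = 1 as required.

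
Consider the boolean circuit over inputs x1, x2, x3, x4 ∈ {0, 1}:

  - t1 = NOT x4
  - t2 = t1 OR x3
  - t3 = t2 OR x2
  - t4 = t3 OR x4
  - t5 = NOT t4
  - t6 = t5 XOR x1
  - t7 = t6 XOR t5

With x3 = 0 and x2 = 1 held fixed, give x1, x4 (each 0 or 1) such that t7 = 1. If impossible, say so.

x1=1, x4=0

t7 = t6 XOR t5 must be 1, so t6 and t5 differ.
Check with x3 = 0 and x2 = 1 and x1=1, x4=0:
t1 = NOT x4 = NOT 0 = 1
t2 = t1 OR x3 = 1 OR 0 = 1
t3 = t2 OR x2 = 1 OR 1 = 1
t4 = t3 OR x4 = 1 OR 0 = 1
t5 = NOT t4 = NOT 1 = 0
t6 = t5 XOR x1 = 0 XOR 1 = 1
t7 = t6 XOR t5 = 1 XOR 0 = 1
So t7 = 1.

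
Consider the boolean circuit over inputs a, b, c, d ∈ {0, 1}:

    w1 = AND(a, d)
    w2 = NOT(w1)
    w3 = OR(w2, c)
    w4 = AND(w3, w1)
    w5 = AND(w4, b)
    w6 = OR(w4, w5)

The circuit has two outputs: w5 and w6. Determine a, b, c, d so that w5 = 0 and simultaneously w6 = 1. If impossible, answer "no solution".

Check with a=1, b=0, c=1, d=1:
w1 = AND(a, d) = AND(1, 1) = 1
w2 = NOT(w1) = NOT 1 = 0
w3 = OR(w2, c) = OR(0, 1) = 1
w4 = AND(w3, w1) = AND(1, 1) = 1
w5 = AND(w4, b) = AND(1, 0) = 0
w6 = OR(w4, w5) = OR(1, 0) = 1
So w5 = 0 and w6 = 1.

a=1, b=0, c=1, d=1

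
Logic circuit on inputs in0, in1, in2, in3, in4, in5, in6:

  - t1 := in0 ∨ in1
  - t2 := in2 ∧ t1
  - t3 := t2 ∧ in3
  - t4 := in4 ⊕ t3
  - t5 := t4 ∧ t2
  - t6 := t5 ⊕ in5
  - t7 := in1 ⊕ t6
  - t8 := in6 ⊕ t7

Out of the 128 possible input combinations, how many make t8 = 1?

64

t8 = in6 ⊕ t7 must be 1, so in6 and t7 differ.
Enumerating the 128 input combinations, 64 give t8 = 1 and 64 give t8 = 0.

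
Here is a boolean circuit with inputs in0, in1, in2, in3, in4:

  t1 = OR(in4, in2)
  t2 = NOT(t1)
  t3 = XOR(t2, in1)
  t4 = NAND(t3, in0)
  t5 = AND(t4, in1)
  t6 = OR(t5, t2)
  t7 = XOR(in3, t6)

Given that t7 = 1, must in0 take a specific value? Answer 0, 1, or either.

Both values of in0 occur among assignments with t7 = 1:
  in0=0: in0=0, in1=0, in2=0, in3=0, in4=0
  in0=1: in0=1, in1=0, in2=0, in3=0, in4=0

either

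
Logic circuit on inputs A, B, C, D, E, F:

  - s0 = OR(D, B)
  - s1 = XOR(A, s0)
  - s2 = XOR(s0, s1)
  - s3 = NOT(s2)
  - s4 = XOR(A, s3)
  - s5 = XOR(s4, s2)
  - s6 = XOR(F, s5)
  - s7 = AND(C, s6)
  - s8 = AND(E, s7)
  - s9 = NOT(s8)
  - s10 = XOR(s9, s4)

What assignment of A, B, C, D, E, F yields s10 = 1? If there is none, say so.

A=1, B=1, C=1, D=1, E=1, F=1

s10 = XOR(s9, s4) must be 1, so s9 and s4 differ.
Check with A=1, B=1, C=1, D=1, E=1, F=1:
s0 = OR(D, B) = OR(1, 1) = 1
s1 = XOR(A, s0) = XOR(1, 1) = 0
s2 = XOR(s0, s1) = XOR(1, 0) = 1
s3 = NOT(s2) = NOT 1 = 0
s4 = XOR(A, s3) = XOR(1, 0) = 1
s5 = XOR(s4, s2) = XOR(1, 1) = 0
s6 = XOR(F, s5) = XOR(1, 0) = 1
s7 = AND(C, s6) = AND(1, 1) = 1
s8 = AND(E, s7) = AND(1, 1) = 1
s9 = NOT(s8) = NOT 1 = 0
s10 = XOR(s9, s4) = XOR(0, 1) = 1
So s10 = 1 as required.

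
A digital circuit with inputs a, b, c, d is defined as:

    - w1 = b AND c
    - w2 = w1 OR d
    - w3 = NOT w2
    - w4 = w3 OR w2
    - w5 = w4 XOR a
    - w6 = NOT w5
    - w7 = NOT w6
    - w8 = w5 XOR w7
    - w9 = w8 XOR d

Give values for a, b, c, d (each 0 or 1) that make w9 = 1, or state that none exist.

w9 = w8 XOR d must be 1, so w8 and d differ.
Check with a=0 b=1 c=0 d=1:
w1 = b AND c = 1 AND 0 = 0
w2 = w1 OR d = 0 OR 1 = 1
w3 = NOT w2 = NOT 1 = 0
w4 = w3 OR w2 = 0 OR 1 = 1
w5 = w4 XOR a = 1 XOR 0 = 1
w6 = NOT w5 = NOT 1 = 0
w7 = NOT w6 = NOT 0 = 1
w8 = w5 XOR w7 = 1 XOR 1 = 0
w9 = w8 XOR d = 0 XOR 1 = 1
So w9 = 1 as required.

a=0 b=1 c=0 d=1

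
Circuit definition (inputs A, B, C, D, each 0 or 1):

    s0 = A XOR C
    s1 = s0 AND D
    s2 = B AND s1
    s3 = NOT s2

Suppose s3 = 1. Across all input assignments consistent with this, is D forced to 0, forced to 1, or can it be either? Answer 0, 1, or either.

either

Both values of D occur among assignments with s3 = 1:
  D=0: A=0, B=0, C=0, D=0
  D=1: A=0, B=0, C=0, D=1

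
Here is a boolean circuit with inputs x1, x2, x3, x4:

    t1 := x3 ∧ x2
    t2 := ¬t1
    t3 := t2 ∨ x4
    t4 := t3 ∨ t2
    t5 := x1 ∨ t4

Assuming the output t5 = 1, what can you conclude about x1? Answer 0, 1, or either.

either

Both values of x1 occur among assignments with t5 = 1:
  x1=0: x1=0, x2=0, x3=0, x4=0
  x1=1: x1=1, x2=0, x3=0, x4=0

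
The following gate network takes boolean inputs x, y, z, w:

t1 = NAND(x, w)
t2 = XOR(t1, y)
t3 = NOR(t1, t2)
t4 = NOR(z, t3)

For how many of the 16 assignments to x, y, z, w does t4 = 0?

9

t4 = NOR(z, t3) must be 0, so at least one of z, t3 is 1.
Enumerating the 16 input combinations, 9 give t4 = 0 and 7 give t4 = 1.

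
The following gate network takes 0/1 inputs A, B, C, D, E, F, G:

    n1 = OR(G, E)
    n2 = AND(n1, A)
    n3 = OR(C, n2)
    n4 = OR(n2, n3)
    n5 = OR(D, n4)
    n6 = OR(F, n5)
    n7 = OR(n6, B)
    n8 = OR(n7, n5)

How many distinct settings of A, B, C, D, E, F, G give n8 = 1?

n8 = OR(n7, n5) must be 1, so at least one of n7, n5 is 1.
Enumerating the 128 input combinations, 123 give n8 = 1 and 5 give n8 = 0.

123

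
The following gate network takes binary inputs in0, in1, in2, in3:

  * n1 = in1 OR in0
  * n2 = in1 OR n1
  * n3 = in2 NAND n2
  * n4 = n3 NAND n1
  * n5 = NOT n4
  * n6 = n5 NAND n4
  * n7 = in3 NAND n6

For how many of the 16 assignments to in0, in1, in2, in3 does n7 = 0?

n7 = in3 NAND n6 must be 0, so both in3 = 1 and n6 = 1.
n6 = n5 NAND n4 must be 1, so at least one of n5, n4 is 0.
Enumerating the 16 input combinations, 8 give n7 = 0 and 8 give n7 = 1.

8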